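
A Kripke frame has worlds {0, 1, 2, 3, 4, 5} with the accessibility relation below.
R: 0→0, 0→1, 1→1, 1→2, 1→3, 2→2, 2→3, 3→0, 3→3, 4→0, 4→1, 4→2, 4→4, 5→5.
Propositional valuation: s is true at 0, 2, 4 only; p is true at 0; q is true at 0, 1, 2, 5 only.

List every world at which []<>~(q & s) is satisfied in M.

0, 1, 2, 3, 4, 5

Recall that []ψ holds at a world iff ψ holds at every accessible world, and <>ψ holds iff ψ holds at some accessible world.
Let φ = []<>~(q & s). Evaluate φ at each world:
  0 (successors {0, 1}): φ is true.
  1 (successors {1, 2, 3}): φ is true.
  2 (successors {2, 3}): φ is true.
  3 (successors {0, 3}): φ is true.
  4 (successors {0, 1, 2, 4}): φ is true.
  5 (successors {5}): φ is true.
For instance, at 4:
  At 4: []<>~(q & s) requires <>~(q & s) at every successor {0, 1, 2, 4}.
    At 0: <>~(q & s) is true.
    At 1: <>~(q & s) is true.
    At 2: <>~(q & s) is true.
    At 4: <>~(q & s) is true.
  So []<>~(q & s) is true at 4.
Satisfying worlds: {0, 1, 2, 3, 4, 5}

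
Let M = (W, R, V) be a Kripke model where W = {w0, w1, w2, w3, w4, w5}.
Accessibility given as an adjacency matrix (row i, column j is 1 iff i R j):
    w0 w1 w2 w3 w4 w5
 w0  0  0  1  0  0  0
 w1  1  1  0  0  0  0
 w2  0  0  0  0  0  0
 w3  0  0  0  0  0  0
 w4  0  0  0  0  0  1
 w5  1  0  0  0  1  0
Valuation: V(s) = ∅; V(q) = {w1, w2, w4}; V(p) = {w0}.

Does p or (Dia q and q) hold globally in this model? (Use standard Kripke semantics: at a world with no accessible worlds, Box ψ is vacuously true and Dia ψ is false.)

Let φ = p or (Dia q and q). Evaluate φ at each world:
  w0 (successors {w2}): φ is true.
  w1 (successors {w0, w1}): φ is true.
  w2 (successors ∅): φ is false.
  w3 (successors ∅): φ is false.
  w4 (successors {w5}): φ is false.
  w5 (successors {w0, w4}): φ is false.
Detail at w2 (counterexample):
  At w2: p is false, Dia q and q is false, so p or (Dia q and q) is false.
    At w2: Dia q is false, q is true, so Dia q and q is false.
      At w2: no accessible worlds, so Dia q is false.

No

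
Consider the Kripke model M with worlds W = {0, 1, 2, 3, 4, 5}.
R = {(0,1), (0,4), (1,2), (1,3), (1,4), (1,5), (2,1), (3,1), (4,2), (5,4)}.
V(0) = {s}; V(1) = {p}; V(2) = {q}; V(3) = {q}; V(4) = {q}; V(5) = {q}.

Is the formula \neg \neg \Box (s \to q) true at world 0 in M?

At 0: \neg \Box (s \to q) is false, so \neg \neg \Box (s \to q) is true.
  At 0: \Box (s \to q) is true, so \neg \Box (s \to q) is false.
    At 0: \Box (s \to q) requires s \to q at every successor {1, 4}.
      At 1: s \to q is true.
      At 4: s \to q is true.
    So \Box (s \to q) is true at 0.

Yes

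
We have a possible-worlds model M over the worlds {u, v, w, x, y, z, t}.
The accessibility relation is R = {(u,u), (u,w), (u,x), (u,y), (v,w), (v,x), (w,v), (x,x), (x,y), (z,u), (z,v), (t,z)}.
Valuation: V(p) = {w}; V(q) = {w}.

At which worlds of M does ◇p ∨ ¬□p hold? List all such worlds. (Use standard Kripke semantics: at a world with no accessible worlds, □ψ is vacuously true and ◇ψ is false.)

u, v, w, x, z, t

Let φ = ◇p ∨ ¬□p. Evaluate φ at each world:
  u (successors {u, w, x, y}): φ is true.
  v (successors {w, x}): φ is true.
  w (successors {v}): φ is true.
  x (successors {x, y}): φ is true.
  y (successors ∅): φ is false.
  z (successors {u, v}): φ is true.
  t (successors {z}): φ is true.
For instance, at v:
  At v: ◇p is true, ¬□p is true, so ◇p ∨ ¬□p is true.
    At v: ◇p requires p at some successor in {w, x}.
      p holds at w, so ◇p is true at v.
    At v: □p is false, so ¬□p is true.
      At v: □p requires p at every successor {w, x}.
        p fails at x, so □p is false at v.
Satisfying worlds: {u, v, w, x, z, t}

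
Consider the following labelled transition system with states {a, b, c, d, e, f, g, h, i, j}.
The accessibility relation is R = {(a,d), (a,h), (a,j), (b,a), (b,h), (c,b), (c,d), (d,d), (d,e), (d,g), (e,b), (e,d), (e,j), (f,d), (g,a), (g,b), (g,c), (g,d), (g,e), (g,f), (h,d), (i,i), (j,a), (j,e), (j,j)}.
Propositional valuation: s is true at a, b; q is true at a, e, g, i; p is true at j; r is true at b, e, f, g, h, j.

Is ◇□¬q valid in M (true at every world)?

No

Recall that □ψ holds at a world iff ψ holds at every accessible world, and ◇ψ holds iff ψ holds at some accessible world.
Let φ = ◇□¬q. Evaluate φ at each world:
  a (successors {d, h, j}): φ is true.
  b (successors {a, h}): φ is true.
  c (successors {b, d}): φ is false.
  d (successors {d, e, g}): φ is true.
  e (successors {b, d, j}): φ is false.
  f (successors {d}): φ is false.
  g (successors {a, b, c, d, e, f}): φ is true.
  h (successors {d}): φ is false.
  i (successors {i}): φ is false.
  j (successors {a, e, j}): φ is true.
Detail at c (counterexample):
  At c: ◇□¬q requires □¬q at some successor in {b, d}.
    At b: □¬q is false.
    At d: □¬q is false.
  So ◇□¬q is false at c.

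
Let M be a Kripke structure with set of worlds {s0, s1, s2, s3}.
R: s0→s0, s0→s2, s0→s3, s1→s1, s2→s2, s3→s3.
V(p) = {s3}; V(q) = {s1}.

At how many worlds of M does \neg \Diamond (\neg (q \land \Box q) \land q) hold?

4

Let φ = \neg \Diamond (\neg (q \land \Box q) \land q). Evaluate φ at each world:
  s0 (successors {s0, s2, s3}): φ is true.
  s1 (successors {s1}): φ is true.
  s2 (successors {s2}): φ is true.
  s3 (successors {s3}): φ is true.
For instance, at s1:
  At s1: \Diamond (\neg (q \land \Box q) \land q) is false, so \neg \Diamond (\neg (q \land \Box q) \land q) is true.
    At s1: \Diamond (\neg (q \land \Box q) \land q) requires \neg (q \land \Box q) \land q at some successor in {s1}.
      At s1: \neg (q \land \Box q) \land q is false.
    So \Diamond (\neg (q \land \Box q) \land q) is false at s1.
Satisfying worlds: {s0, s1, s2, s3}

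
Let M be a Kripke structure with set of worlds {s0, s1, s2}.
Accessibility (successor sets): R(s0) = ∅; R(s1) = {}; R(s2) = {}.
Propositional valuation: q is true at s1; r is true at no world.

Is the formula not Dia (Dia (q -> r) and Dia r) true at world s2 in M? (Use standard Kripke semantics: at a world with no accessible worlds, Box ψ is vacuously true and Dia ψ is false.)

Yes

Recall that Dia ψ holds at a world iff ψ holds at some accessible world.
At s2: Dia (Dia (q -> r) and Dia r) is false, so not Dia (Dia (q -> r) and Dia r) is true.
  At s2: no accessible worlds, so Dia (Dia (q -> r) and Dia r) is false.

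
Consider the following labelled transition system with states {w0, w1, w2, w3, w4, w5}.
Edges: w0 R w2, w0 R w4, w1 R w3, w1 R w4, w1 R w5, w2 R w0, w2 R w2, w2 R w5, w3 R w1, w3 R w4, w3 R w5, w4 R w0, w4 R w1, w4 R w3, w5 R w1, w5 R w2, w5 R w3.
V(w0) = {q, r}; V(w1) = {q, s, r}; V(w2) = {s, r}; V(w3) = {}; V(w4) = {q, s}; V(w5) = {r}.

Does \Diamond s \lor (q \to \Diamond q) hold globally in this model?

Yes

Recall that \Diamond ψ holds at a world iff ψ holds at some accessible world.
Let φ = \Diamond s \lor (q \to \Diamond q). Evaluate φ at each world:
  w0 (successors {w2, w4}): φ is true.
  w1 (successors {w3, w4, w5}): φ is true.
  w2 (successors {w0, w2, w5}): φ is true.
  w3 (successors {w1, w4, w5}): φ is true.
  w4 (successors {w0, w1, w3}): φ is true.
  w5 (successors {w1, w2, w3}): φ is true.
For instance, at w2:
  At w2: \Diamond s is true, q \to \Diamond q is true, so \Diamond s \lor (q \to \Diamond q) is true.
    At w2: \Diamond s requires s at some successor in {w0, w2, w5}.
      s holds at w2, so \Diamond s is true at w2.
    At w2: q is false, \Diamond q is true, so q \to \Diamond q is true.
      At w2: \Diamond q requires q at some successor in {w0, w2, w5}.
        q holds at w0, so \Diamond q is true at w2.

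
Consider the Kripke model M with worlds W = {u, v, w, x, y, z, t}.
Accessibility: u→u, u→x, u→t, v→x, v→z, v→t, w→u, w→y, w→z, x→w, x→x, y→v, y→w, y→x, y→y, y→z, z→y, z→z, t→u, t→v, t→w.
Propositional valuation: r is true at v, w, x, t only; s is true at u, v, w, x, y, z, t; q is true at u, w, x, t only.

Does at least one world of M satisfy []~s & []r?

Let φ = []~s & []r. Evaluate φ at each world:
  u (successors {u, x, t}): φ is false.
  v (successors {x, z, t}): φ is false.
  w (successors {u, y, z}): φ is false.
  x (successors {w, x}): φ is false.
  y (successors {v, w, x, y, z}): φ is false.
  z (successors {y, z}): φ is false.
  t (successors {u, v, w}): φ is false.
For instance, at z:
  At z: []~s is false, []r is false, so []~s & []r is false.
    At z: []~s requires ~s at every successor {y, z}.
      ~s fails at y, so []~s is false at z.
    At z: []r requires r at every successor {y, z}.
      r fails at y, so []r is false at z.

No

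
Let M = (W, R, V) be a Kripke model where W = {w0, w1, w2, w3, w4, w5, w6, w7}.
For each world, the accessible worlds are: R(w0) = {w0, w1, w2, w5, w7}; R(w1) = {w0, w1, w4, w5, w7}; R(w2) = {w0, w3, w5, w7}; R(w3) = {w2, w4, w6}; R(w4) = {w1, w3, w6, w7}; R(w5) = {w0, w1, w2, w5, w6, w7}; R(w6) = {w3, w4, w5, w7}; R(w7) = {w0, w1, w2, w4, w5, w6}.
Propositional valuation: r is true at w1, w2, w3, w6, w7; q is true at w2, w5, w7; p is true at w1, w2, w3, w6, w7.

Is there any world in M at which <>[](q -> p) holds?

Yes

Let φ = <>[](q -> p). Evaluate φ at each world:
  w0 (successors {w0, w1, w2, w5, w7}): φ is false.
  w1 (successors {w0, w1, w4, w5, w7}): φ is true.
  w2 (successors {w0, w3, w5, w7}): φ is true.
  w3 (successors {w2, w4, w6}): φ is true.
  w4 (successors {w1, w3, w6, w7}): φ is true.
  w5 (successors {w0, w1, w2, w5, w6, w7}): φ is false.
  w6 (successors {w3, w4, w5, w7}): φ is true.
  w7 (successors {w0, w1, w2, w4, w5, w6}): φ is true.
Detail at w1 (witness):
  At w1: <>[](q -> p) requires [](q -> p) at some successor in {w0, w1, w4, w5, w7}.
    [](q -> p) holds at w4, so <>[](q -> p) is true at w1.
      At w4: [](q -> p) requires q -> p at every successor {w1, w3, w6, w7}.
        At w1: q -> p is true.
        At w3: q -> p is true.
        At w6: q -> p is true.
        At w7: q -> p is true.
      So [](q -> p) is true at w4.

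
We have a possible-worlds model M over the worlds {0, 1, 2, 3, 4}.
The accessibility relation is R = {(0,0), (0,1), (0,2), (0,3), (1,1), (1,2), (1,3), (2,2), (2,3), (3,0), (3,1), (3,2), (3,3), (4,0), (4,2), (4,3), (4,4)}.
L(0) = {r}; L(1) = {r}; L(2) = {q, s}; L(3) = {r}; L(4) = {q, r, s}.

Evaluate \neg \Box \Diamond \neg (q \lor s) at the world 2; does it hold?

At 2: \Box \Diamond \neg (q \lor s) is true, so \neg \Box \Diamond \neg (q \lor s) is false.
  At 2: \Box \Diamond \neg (q \lor s) requires \Diamond \neg (q \lor s) at every successor {2, 3}.
      At 2: \Diamond \neg (q \lor s) requires \neg (q \lor s) at some successor in {2, 3}.
        \neg (q \lor s) holds at 3, so \Diamond \neg (q \lor s) is true at 2.
      At 3: \Diamond \neg (q \lor s) requires \neg (q \lor s) at some successor in {0, 1, 2, 3}.
        \neg (q \lor s) holds at 0, so \Diamond \neg (q \lor s) is true at 3.
  So \Box \Diamond \neg (q \lor s) is true at 2.

No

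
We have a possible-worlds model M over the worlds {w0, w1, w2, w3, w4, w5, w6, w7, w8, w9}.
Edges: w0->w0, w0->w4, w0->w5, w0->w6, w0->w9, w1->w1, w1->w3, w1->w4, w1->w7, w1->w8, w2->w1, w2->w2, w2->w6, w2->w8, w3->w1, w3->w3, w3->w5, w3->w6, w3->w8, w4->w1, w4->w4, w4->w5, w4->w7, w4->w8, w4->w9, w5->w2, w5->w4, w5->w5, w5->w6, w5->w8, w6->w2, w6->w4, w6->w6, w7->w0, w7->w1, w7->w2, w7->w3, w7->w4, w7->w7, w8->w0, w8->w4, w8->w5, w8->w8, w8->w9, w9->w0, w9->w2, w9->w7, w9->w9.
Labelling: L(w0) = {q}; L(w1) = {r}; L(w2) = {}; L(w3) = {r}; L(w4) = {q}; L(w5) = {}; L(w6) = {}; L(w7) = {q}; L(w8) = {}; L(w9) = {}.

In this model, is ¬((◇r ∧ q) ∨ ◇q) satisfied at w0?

At w0: (◇r ∧ q) ∨ ◇q is true, so ¬((◇r ∧ q) ∨ ◇q) is false.
  At w0: ◇r ∧ q is false, ◇q is true, so (◇r ∧ q) ∨ ◇q is true.
    At w0: ◇r is false, q is true, so ◇r ∧ q is false.
      At w0: ◇r requires r at some successor in {w0, w4, w5, w6, w9}.
        At w0: r is false.
        At w4: r is false.
        At w5: r is false.
        At w6: r is false.
        At w9: r is false.
      So ◇r is false at w0.
    At w0: ◇q requires q at some successor in {w0, w4, w5, w6, w9}.
      q holds at w0, so ◇q is true at w0.

No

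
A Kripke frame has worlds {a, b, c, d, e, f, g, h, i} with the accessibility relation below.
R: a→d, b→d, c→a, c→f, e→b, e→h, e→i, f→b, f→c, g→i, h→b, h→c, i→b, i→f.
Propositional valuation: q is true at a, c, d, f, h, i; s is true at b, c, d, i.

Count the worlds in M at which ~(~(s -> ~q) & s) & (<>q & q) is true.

Let φ = ~(~(s -> ~q) & s) & (<>q & q). Evaluate φ at each world:
  a (successors {d}): φ is true.
  b (successors {d}): φ is false.
  c (successors {a, f}): φ is false.
  d (successors ∅): φ is false.
  e (successors {b, h, i}): φ is false.
  f (successors {b, c}): φ is true.
  g (successors {i}): φ is false.
  h (successors {b, c}): φ is true.
  i (successors {b, f}): φ is false.
For instance, at b:
  At b: ~(~(s -> ~q) & s) is true, <>q & q is false, so ~(~(s -> ~q) & s) & (<>q & q) is false.
    At b: <>q is true, q is false, so <>q & q is false.
      At b: <>q requires q at some successor in {d}.
        q holds at d, so <>q is true at b.
Satisfying worlds: {a, f, h}

3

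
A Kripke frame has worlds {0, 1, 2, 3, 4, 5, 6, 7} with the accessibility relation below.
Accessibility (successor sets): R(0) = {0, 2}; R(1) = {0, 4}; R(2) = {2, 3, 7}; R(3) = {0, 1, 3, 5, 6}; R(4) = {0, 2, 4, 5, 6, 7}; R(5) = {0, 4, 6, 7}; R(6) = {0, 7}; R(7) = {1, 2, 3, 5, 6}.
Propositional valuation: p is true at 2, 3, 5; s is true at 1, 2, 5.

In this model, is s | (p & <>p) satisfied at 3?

Yes

Recall that <>ψ holds at a world iff ψ holds at some accessible world.
At 3: s is false, p & <>p is true, so s | (p & <>p) is true.
  At 3: p is true, <>p is true, so p & <>p is true.
    At 3: <>p requires p at some successor in {0, 1, 3, 5, 6}.
      p holds at 3, so <>p is true at 3.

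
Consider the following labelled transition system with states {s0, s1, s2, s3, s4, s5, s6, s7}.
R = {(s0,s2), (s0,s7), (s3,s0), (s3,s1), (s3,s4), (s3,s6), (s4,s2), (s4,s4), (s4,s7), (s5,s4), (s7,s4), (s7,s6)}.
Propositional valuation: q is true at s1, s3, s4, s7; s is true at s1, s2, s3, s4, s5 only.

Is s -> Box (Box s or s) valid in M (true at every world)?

Recall that Box ψ holds at a world iff ψ holds at every accessible world, and Dia ψ holds iff ψ holds at some accessible world.
Let φ = s -> Box (Box s or s). Evaluate φ at each world:
  s0 (successors {s2, s7}): φ is true.
  s1 (successors ∅): φ is true.
  s2 (successors ∅): φ is true.
  s3 (successors {s0, s1, s4, s6}): φ is false.
  s4 (successors {s2, s4, s7}): φ is false.
  s5 (successors {s4}): φ is true.
  s6 (successors ∅): φ is true.
  s7 (successors {s4, s6}): φ is true.
Detail at s3 (counterexample):
  At s3: s is true, Box (Box s or s) is false, so s -> Box (Box s or s) is false.
    At s3: Box (Box s or s) requires Box s or s at every successor {s0, s1, s4, s6}.
      Box s or s fails at s0, so Box (Box s or s) is false at s3.

No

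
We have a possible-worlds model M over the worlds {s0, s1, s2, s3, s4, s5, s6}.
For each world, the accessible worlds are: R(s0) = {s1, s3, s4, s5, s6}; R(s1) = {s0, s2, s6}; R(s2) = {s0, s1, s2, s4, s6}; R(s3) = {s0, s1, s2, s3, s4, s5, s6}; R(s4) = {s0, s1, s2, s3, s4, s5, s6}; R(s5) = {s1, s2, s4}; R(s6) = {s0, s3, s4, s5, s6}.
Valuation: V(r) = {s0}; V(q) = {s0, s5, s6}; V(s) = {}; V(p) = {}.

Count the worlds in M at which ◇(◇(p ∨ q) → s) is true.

4

Let φ = ◇(◇(p ∨ q) → s). Evaluate φ at each world:
  s0 (successors {s1, s3, s4, s5, s6}): φ is true.
  s1 (successors {s0, s2, s6}): φ is false.
  s2 (successors {s0, s1, s2, s4, s6}): φ is false.
  s3 (successors {s0, s1, s2, s3, s4, s5, s6}): φ is true.
  s4 (successors {s0, s1, s2, s3, s4, s5, s6}): φ is true.
  s5 (successors {s1, s2, s4}): φ is false.
  s6 (successors {s0, s3, s4, s5, s6}): φ is true.
For instance, at s5:
  At s5: ◇(◇(p ∨ q) → s) requires ◇(p ∨ q) → s at some successor in {s1, s2, s4}.
    At s1: ◇(p ∨ q) → s is false.
    At s2: ◇(p ∨ q) → s is false.
    At s4: ◇(p ∨ q) → s is false.
  So ◇(◇(p ∨ q) → s) is false at s5.
Satisfying worlds: {s0, s3, s4, s6}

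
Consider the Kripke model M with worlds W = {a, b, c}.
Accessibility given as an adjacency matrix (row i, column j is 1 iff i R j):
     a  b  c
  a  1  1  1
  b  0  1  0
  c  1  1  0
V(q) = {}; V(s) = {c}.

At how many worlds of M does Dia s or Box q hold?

Let φ = Dia s or Box q. Evaluate φ at each world:
  a (successors {a, b, c}): φ is true.
  b (successors {b}): φ is false.
  c (successors {a, b}): φ is false.
For instance, at b:
  At b: Dia s is false, Box q is false, so Dia s or Box q is false.
    At b: Dia s requires s at some successor in {b}.
      At b: s is false.
    So Dia s is false at b.
    At b: Box q requires q at every successor {b}.
      q fails at b, so Box q is false at b.
Satisfying worlds: {a}

1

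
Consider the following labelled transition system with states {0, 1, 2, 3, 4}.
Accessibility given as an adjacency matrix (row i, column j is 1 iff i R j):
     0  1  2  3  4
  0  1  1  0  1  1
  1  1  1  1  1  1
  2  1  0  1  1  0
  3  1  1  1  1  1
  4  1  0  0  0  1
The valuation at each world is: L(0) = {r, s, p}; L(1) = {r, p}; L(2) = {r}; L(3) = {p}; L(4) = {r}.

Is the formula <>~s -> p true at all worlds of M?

Let φ = <>~s -> p. Evaluate φ at each world:
  0 (successors {0, 1, 3, 4}): φ is true.
  1 (successors {0, 1, 2, 3, 4}): φ is true.
  2 (successors {0, 2, 3}): φ is false.
  3 (successors {0, 1, 2, 3, 4}): φ is true.
  4 (successors {0, 4}): φ is false.
Detail at 2 (counterexample):
  At 2: <>~s is true, p is false, so <>~s -> p is false.
    At 2: <>~s requires ~s at some successor in {0, 2, 3}.
      ~s holds at 2, so <>~s is true at 2.

No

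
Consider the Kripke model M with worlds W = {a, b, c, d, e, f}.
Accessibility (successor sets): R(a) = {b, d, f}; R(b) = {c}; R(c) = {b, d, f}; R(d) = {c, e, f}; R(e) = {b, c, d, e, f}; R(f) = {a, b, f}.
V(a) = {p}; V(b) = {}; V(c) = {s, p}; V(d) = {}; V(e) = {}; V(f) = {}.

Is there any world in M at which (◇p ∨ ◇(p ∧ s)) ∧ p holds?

No

Let φ = (◇p ∨ ◇(p ∧ s)) ∧ p. Evaluate φ at each world:
  a (successors {b, d, f}): φ is false.
  b (successors {c}): φ is false.
  c (successors {b, d, f}): φ is false.
  d (successors {c, e, f}): φ is false.
  e (successors {b, c, d, e, f}): φ is false.
  f (successors {a, b, f}): φ is false.
For instance, at d:
  At d: ◇p ∨ ◇(p ∧ s) is true, p is false, so (◇p ∨ ◇(p ∧ s)) ∧ p is false.
    At d: ◇p is true, ◇(p ∧ s) is true, so ◇p ∨ ◇(p ∧ s) is true.
      At d: ◇p requires p at some successor in {c, e, f}.
        p holds at c, so ◇p is true at d.
      At d: ◇(p ∧ s) requires p ∧ s at some successor in {c, e, f}.
        p ∧ s holds at c, so ◇(p ∧ s) is true at d.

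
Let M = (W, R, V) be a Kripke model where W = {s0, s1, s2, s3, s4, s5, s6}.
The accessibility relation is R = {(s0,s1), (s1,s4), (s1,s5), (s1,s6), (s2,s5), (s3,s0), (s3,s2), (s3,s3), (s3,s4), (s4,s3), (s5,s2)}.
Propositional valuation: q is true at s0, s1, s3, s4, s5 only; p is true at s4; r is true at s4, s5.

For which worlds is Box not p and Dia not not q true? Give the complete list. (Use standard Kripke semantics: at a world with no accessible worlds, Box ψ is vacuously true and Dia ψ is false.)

Let φ = Box not p and Dia not not q. Evaluate φ at each world:
  s0 (successors {s1}): φ is true.
  s1 (successors {s4, s5, s6}): φ is false.
  s2 (successors {s5}): φ is true.
  s3 (successors {s0, s2, s3, s4}): φ is false.
  s4 (successors {s3}): φ is true.
  s5 (successors {s2}): φ is false.
  s6 (successors ∅): φ is false.
For instance, at s4:
  At s4: Box not p is true, Dia not not q is true, so Box not p and Dia not not q is true.
    At s4: Box not p requires not p at every successor {s3}.
      At s3: not p is true.
    So Box not p is true at s4.
    At s4: Dia not not q requires not not q at some successor in {s3}.
      not not q holds at s3, so Dia not not q is true at s4.
Satisfying worlds: {s0, s2, s4}

s0, s2, s4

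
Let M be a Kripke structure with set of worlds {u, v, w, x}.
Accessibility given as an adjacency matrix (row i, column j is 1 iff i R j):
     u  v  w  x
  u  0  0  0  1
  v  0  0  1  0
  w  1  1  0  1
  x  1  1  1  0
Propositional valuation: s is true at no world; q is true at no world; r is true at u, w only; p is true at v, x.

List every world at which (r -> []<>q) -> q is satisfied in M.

Recall that []ψ holds at a world iff ψ holds at every accessible world, and <>ψ holds iff ψ holds at some accessible world.
Let φ = (r -> []<>q) -> q. Evaluate φ at each world:
  u (successors {x}): φ is true.
  v (successors {w}): φ is false.
  w (successors {u, v, x}): φ is true.
  x (successors {u, v, w}): φ is false.
For instance, at v:
  At v: r -> []<>q is true, q is false, so (r -> []<>q) -> q is false.
    At v: r is false, []<>q is false, so r -> []<>q is true.
      At v: []<>q requires <>q at every successor {w}.
        <>q fails at w, so []<>q is false at v.
Satisfying worlds: {u, w}

u, w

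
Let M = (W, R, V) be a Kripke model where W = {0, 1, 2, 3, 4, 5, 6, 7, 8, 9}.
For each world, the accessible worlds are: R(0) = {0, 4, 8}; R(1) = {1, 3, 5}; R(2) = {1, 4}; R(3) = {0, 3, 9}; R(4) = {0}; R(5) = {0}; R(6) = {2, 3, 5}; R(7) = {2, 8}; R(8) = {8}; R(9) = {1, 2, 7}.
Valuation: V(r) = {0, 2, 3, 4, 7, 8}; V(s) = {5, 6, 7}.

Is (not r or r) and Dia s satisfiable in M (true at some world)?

Let φ = (not r or r) and Dia s. Evaluate φ at each world:
  0 (successors {0, 4, 8}): φ is false.
  1 (successors {1, 3, 5}): φ is true.
  2 (successors {1, 4}): φ is false.
  3 (successors {0, 3, 9}): φ is false.
  4 (successors {0}): φ is false.
  5 (successors {0}): φ is false.
  6 (successors {2, 3, 5}): φ is true.
  7 (successors {2, 8}): φ is false.
  8 (successors {8}): φ is false.
  9 (successors {1, 2, 7}): φ is true.
Detail at 1 (witness):
  At 1: not r or r is true, Dia s is true, so (not r or r) and Dia s is true.
    At 1: Dia s requires s at some successor in {1, 3, 5}.
      s holds at 5, so Dia s is true at 1.

Yes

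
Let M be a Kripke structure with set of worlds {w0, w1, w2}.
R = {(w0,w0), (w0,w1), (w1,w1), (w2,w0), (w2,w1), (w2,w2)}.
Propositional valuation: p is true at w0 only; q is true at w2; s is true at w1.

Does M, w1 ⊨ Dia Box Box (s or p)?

At w1: Dia Box Box (s or p) requires Box Box (s or p) at some successor in {w1}.
  Box Box (s or p) holds at w1, so Dia Box Box (s or p) is true at w1.
    At w1: Box Box (s or p) requires Box (s or p) at every successor {w1}.
      At w1: Box (s or p) is true.
    So Box Box (s or p) is true at w1.

Yes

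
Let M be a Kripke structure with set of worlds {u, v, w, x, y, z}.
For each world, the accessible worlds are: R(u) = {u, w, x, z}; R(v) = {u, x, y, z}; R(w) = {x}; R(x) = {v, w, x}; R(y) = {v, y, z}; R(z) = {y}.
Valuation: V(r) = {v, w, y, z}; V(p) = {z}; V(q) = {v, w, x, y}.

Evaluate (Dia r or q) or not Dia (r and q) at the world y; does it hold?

Yes

At y: Dia r or q is true, not Dia (r and q) is false, so (Dia r or q) or not Dia (r and q) is true.
  At y: Dia r is true, q is true, so Dia r or q is true.
    At y: Dia r requires r at some successor in {v, y, z}.
      r holds at v, so Dia r is true at y.
  At y: Dia (r and q) is true, so not Dia (r and q) is false.
    At y: Dia (r and q) requires r and q at some successor in {v, y, z}.
      r and q holds at v, so Dia (r and q) is true at y.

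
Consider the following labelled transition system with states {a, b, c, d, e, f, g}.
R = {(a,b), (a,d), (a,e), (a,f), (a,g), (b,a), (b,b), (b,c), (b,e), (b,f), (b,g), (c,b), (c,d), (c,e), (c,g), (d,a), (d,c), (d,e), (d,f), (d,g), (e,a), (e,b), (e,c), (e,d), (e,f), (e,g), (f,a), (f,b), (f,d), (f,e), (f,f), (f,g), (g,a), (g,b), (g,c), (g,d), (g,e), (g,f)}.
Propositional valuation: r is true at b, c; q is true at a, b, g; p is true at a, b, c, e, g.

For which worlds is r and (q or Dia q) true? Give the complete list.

Recall that Dia ψ holds at a world iff ψ holds at some accessible world.
Let φ = r and (q or Dia q). Evaluate φ at each world:
  a (successors {b, d, e, f, g}): φ is false.
  b (successors {a, b, c, e, f, g}): φ is true.
  c (successors {b, d, e, g}): φ is true.
  d (successors {a, c, e, f, g}): φ is false.
  e (successors {a, b, c, d, f, g}): φ is false.
  f (successors {a, b, d, e, f, g}): φ is false.
  g (successors {a, b, c, d, e, f}): φ is false.
For instance, at e:
  At e: r is false, q or Dia q is true, so r and (q or Dia q) is false.
    At e: q is false, Dia q is true, so q or Dia q is true.
      At e: Dia q requires q at some successor in {a, b, c, d, f, g}.
        q holds at a, so Dia q is true at e.
Satisfying worlds: {b, c}

b, c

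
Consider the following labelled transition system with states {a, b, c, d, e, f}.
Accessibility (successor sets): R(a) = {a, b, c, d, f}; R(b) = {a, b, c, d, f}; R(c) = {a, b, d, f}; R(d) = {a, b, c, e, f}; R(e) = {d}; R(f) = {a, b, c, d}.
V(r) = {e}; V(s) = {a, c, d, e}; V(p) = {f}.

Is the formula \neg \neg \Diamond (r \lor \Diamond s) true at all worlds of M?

Let φ = \neg \neg \Diamond (r \lor \Diamond s). Evaluate φ at each world:
  a (successors {a, b, c, d, f}): φ is true.
  b (successors {a, b, c, d, f}): φ is true.
  c (successors {a, b, d, f}): φ is true.
  d (successors {a, b, c, e, f}): φ is true.
  e (successors {d}): φ is true.
  f (successors {a, b, c, d}): φ is true.
For instance, at d:
  At d: \neg \Diamond (r \lor \Diamond s) is false, so \neg \neg \Diamond (r \lor \Diamond s) is true.
    At d: \Diamond (r \lor \Diamond s) is true, so \neg \Diamond (r \lor \Diamond s) is false.
      At d: \Diamond (r \lor \Diamond s) requires r \lor \Diamond s at some successor in {a, b, c, e, f}.
        r \lor \Diamond s holds at a, so \Diamond (r \lor \Diamond s) is true at d.

Yes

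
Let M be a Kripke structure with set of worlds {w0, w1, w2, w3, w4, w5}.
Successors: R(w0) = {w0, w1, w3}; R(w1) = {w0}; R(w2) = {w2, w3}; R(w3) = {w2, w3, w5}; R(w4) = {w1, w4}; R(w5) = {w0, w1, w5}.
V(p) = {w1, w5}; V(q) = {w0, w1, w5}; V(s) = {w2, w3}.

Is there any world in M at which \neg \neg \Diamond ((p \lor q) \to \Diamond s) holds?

Let φ = \neg \neg \Diamond ((p \lor q) \to \Diamond s). Evaluate φ at each world:
  w0 (successors {w0, w1, w3}): φ is true.
  w1 (successors {w0}): φ is true.
  w2 (successors {w2, w3}): φ is true.
  w3 (successors {w2, w3, w5}): φ is true.
  w4 (successors {w1, w4}): φ is true.
  w5 (successors {w0, w1, w5}): φ is true.
Detail at w0 (witness):
  At w0: \neg \Diamond ((p \lor q) \to \Diamond s) is false, so \neg \neg \Diamond ((p \lor q) \to \Diamond s) is true.
    At w0: \Diamond ((p \lor q) \to \Diamond s) is true, so \neg \Diamond ((p \lor q) \to \Diamond s) is false.
      At w0: \Diamond ((p \lor q) \to \Diamond s) requires (p \lor q) \to \Diamond s at some successor in {w0, w1, w3}.
        (p \lor q) \to \Diamond s holds at w0, so \Diamond ((p \lor q) \to \Diamond s) is true at w0.

Yes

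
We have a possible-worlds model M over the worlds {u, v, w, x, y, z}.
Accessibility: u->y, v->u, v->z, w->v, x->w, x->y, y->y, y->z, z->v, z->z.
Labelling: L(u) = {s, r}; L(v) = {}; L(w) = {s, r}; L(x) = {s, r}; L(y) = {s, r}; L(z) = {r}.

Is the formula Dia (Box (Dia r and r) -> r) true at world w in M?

No

Recall that Box ψ holds at a world iff ψ holds at every accessible world, and Dia ψ holds iff ψ holds at some accessible world.
At w: Dia (Box (Dia r and r) -> r) requires Box (Dia r and r) -> r at some successor in {v}.
  At v: Box (Dia r and r) -> r is false.
So Dia (Box (Dia r and r) -> r) is false at w.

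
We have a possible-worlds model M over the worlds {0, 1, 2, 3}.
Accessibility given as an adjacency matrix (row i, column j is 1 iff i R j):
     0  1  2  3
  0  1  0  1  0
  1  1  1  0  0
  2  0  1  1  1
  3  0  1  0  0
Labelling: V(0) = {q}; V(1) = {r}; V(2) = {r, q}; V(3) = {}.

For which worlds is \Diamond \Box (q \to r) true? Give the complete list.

0, 2

Let φ = \Diamond \Box (q \to r). Evaluate φ at each world:
  0 (successors {0, 2}): φ is true.
  1 (successors {0, 1}): φ is false.
  2 (successors {1, 2, 3}): φ is true.
  3 (successors {1}): φ is false.
For instance, at 2:
  At 2: \Diamond \Box (q \to r) requires \Box (q \to r) at some successor in {1, 2, 3}.
    \Box (q \to r) holds at 2, so \Diamond \Box (q \to r) is true at 2.
      At 2: \Box (q \to r) requires q \to r at every successor {1, 2, 3}.
        At 1: q \to r is true.
        At 2: q \to r is true.
        At 3: q \to r is true.
      So \Box (q \to r) is true at 2.
Satisfying worlds: {0, 2}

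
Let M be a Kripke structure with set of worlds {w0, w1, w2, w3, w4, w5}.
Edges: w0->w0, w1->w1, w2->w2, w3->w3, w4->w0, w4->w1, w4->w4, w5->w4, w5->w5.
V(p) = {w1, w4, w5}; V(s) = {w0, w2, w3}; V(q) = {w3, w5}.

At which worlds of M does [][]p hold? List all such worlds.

w1

Let φ = [][]p. Evaluate φ at each world:
  w0 (successors {w0}): φ is false.
  w1 (successors {w1}): φ is true.
  w2 (successors {w2}): φ is false.
  w3 (successors {w3}): φ is false.
  w4 (successors {w0, w1, w4}): φ is false.
  w5 (successors {w4, w5}): φ is false.
For instance, at w0:
  At w0: [][]p requires []p at every successor {w0}.
    []p fails at w0, so [][]p is false at w0.
      At w0: []p requires p at every successor {w0}.
        p fails at w0, so []p is false at w0.
Satisfying worlds: {w1}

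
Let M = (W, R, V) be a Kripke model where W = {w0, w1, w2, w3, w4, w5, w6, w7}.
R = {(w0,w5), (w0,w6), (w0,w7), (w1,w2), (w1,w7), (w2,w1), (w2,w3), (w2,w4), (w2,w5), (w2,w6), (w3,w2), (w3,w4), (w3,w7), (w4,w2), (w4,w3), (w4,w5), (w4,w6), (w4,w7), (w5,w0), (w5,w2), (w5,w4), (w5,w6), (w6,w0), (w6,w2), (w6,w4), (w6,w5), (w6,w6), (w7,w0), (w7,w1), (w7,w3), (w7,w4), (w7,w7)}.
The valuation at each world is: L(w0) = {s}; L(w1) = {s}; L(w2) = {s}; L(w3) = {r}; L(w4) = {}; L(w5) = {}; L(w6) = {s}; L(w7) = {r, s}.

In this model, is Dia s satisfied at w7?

At w7: Dia s requires s at some successor in {w0, w1, w3, w4, w7}.
  s holds at w0, so Dia s is true at w7.

Yes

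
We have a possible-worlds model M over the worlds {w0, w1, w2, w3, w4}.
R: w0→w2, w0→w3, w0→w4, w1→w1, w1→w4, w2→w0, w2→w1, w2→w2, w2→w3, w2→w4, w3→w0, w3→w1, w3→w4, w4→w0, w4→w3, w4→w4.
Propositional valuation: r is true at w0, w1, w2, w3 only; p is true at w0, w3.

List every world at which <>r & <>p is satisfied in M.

w0, w2, w3, w4

Let φ = <>r & <>p. Evaluate φ at each world:
  w0 (successors {w2, w3, w4}): φ is true.
  w1 (successors {w1, w4}): φ is false.
  w2 (successors {w0, w1, w2, w3, w4}): φ is true.
  w3 (successors {w0, w1, w4}): φ is true.
  w4 (successors {w0, w3, w4}): φ is true.
For instance, at w1:
  At w1: <>r is true, <>p is false, so <>r & <>p is false.
    At w1: <>r requires r at some successor in {w1, w4}.
      r holds at w1, so <>r is true at w1.
    At w1: <>p requires p at some successor in {w1, w4}.
      At w1: p is false.
      At w4: p is false.
    So <>p is false at w1.
Satisfying worlds: {w0, w2, w3, w4}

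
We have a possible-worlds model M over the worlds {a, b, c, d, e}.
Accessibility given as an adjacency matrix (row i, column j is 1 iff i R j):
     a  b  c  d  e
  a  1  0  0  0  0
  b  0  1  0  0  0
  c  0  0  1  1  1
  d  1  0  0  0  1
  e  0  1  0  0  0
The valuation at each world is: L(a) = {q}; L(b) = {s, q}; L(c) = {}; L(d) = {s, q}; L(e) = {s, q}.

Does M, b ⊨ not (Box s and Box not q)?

At b: Box s and Box not q is false, so not (Box s and Box not q) is true.
  At b: Box s is true, Box not q is false, so Box s and Box not q is false.
    At b: Box s requires s at every successor {b}.
      At b: s is true.
    So Box s is true at b.
    At b: Box not q requires not q at every successor {b}.
      not q fails at b, so Box not q is false at b.

Yes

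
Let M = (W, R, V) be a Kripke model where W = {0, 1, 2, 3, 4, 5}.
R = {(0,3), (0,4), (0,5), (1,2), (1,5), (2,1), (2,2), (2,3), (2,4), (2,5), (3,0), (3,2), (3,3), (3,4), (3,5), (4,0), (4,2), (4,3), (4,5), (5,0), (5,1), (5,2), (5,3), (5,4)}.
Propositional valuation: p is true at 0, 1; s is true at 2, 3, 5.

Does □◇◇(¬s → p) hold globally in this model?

Let φ = □◇◇(¬s → p). Evaluate φ at each world:
  0 (successors {3, 4, 5}): φ is true.
  1 (successors {2, 5}): φ is true.
  2 (successors {1, 2, 3, 4, 5}): φ is true.
  3 (successors {0, 2, 3, 4, 5}): φ is true.
  4 (successors {0, 2, 3, 5}): φ is true.
  5 (successors {0, 1, 2, 3, 4}): φ is true.
For instance, at 2:
  At 2: □◇◇(¬s → p) requires ◇◇(¬s → p) at every successor {1, 2, 3, 4, 5}.
    At 1: ◇◇(¬s → p) is true.
    At 2: ◇◇(¬s → p) is true.
    At 3: ◇◇(¬s → p) is true.
    At 4: ◇◇(¬s → p) is true.
    At 5: ◇◇(¬s → p) is true.
  So □◇◇(¬s → p) is true at 2.

Yes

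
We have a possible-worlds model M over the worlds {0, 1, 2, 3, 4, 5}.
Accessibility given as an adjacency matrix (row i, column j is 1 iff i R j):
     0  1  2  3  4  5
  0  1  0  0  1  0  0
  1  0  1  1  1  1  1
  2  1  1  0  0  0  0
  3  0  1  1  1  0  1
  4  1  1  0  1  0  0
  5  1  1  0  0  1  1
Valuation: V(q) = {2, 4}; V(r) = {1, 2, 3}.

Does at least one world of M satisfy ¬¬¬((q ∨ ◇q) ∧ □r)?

Yes

Let φ = ¬¬¬((q ∨ ◇q) ∧ □r). Evaluate φ at each world:
  0 (successors {0, 3}): φ is true.
  1 (successors {1, 2, 3, 4, 5}): φ is true.
  2 (successors {0, 1}): φ is true.
  3 (successors {1, 2, 3, 5}): φ is true.
  4 (successors {0, 1, 3}): φ is true.
  5 (successors {0, 1, 4, 5}): φ is true.
Detail at 0 (witness):
  At 0: ¬¬((q ∨ ◇q) ∧ □r) is false, so ¬¬¬((q ∨ ◇q) ∧ □r) is true.
    At 0: ¬((q ∨ ◇q) ∧ □r) is true, so ¬¬((q ∨ ◇q) ∧ □r) is false.
      At 0: (q ∨ ◇q) ∧ □r is false, so ¬((q ∨ ◇q) ∧ □r) is true.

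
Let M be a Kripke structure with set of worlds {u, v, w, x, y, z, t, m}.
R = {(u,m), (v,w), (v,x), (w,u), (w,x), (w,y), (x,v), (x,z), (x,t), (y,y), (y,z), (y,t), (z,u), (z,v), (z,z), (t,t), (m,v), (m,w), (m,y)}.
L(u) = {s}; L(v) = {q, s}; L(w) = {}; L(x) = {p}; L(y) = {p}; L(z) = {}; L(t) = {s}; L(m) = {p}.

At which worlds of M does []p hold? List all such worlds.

u

Let φ = []p. Evaluate φ at each world:
  u (successors {m}): φ is true.
  v (successors {w, x}): φ is false.
  w (successors {u, x, y}): φ is false.
  x (successors {v, z, t}): φ is false.
  y (successors {y, z, t}): φ is false.
  z (successors {u, v, z}): φ is false.
  t (successors {t}): φ is false.
  m (successors {v, w, y}): φ is false.
For instance, at y:
  At y: []p requires p at every successor {y, z, t}.
    p fails at z, so []p is false at y.
Satisfying worlds: {u}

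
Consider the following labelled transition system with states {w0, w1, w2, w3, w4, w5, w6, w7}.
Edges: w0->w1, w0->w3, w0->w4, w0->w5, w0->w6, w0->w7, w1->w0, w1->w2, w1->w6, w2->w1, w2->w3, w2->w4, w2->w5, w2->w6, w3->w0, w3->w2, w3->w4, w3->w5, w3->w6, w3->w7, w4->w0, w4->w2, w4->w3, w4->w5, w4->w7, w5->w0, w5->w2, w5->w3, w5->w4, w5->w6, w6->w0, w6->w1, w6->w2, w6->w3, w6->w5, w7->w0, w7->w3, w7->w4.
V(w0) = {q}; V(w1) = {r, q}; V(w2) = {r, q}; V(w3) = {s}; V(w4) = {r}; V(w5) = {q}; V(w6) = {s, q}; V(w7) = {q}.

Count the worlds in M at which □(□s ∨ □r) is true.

0

Let φ = □(□s ∨ □r). Evaluate φ at each world:
  w0 (successors {w1, w3, w4, w5, w6, w7}): φ is false.
  w1 (successors {w0, w2, w6}): φ is false.
  w2 (successors {w1, w3, w4, w5, w6}): φ is false.
  w3 (successors {w0, w2, w4, w5, w6, w7}): φ is false.
  w4 (successors {w0, w2, w3, w5, w7}): φ is false.
  w5 (successors {w0, w2, w3, w4, w6}): φ is false.
  w6 (successors {w0, w1, w2, w3, w5}): φ is false.
  w7 (successors {w0, w3, w4}): φ is false.
For instance, at w4:
  At w4: □(□s ∨ □r) requires □s ∨ □r at every successor {w0, w2, w3, w5, w7}.
    □s ∨ □r fails at w0, so □(□s ∨ □r) is false at w4.
      At w0: □s is false, □r is false, so □s ∨ □r is false.
Satisfying worlds: none.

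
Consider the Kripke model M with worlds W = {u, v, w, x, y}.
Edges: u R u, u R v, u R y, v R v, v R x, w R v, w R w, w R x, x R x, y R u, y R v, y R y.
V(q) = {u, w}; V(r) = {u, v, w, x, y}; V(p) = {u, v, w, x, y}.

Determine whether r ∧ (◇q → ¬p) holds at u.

At u: r is true, ◇q → ¬p is false, so r ∧ (◇q → ¬p) is false.
  At u: ◇q is true, ¬p is false, so ◇q → ¬p is false.
    At u: ◇q requires q at some successor in {u, v, y}.
      q holds at u, so ◇q is true at u.

No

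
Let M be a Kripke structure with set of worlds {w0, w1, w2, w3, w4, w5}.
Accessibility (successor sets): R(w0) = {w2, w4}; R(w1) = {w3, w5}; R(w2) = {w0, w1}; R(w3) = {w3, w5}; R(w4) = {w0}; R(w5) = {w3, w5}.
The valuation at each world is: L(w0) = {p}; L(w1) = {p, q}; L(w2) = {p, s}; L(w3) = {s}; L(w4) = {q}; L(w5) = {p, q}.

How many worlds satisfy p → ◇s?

Recall that ◇ψ holds at a world iff ψ holds at some accessible world.
Let φ = p → ◇s. Evaluate φ at each world:
  w0 (successors {w2, w4}): φ is true.
  w1 (successors {w3, w5}): φ is true.
  w2 (successors {w0, w1}): φ is false.
  w3 (successors {w3, w5}): φ is true.
  w4 (successors {w0}): φ is true.
  w5 (successors {w3, w5}): φ is true.
For instance, at w1:
  At w1: p is true, ◇s is true, so p → ◇s is true.
    At w1: ◇s requires s at some successor in {w3, w5}.
      s holds at w3, so ◇s is true at w1.
Satisfying worlds: {w0, w1, w3, w4, w5}

5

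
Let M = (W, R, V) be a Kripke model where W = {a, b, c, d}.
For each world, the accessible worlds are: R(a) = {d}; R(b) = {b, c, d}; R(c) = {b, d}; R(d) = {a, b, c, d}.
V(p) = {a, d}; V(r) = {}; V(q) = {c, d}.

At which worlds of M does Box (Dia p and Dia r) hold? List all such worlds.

Recall that Box ψ holds at a world iff ψ holds at every accessible world, and Dia ψ holds iff ψ holds at some accessible world.
Let φ = Box (Dia p and Dia r). Evaluate φ at each world:
  a (successors {d}): φ is false.
  b (successors {b, c, d}): φ is false.
  c (successors {b, d}): φ is false.
  d (successors {a, b, c, d}): φ is false.
For instance, at c:
  At c: Box (Dia p and Dia r) requires Dia p and Dia r at every successor {b, d}.
    Dia p and Dia r fails at b, so Box (Dia p and Dia r) is false at c.
      At b: Dia p is true, Dia r is false, so Dia p and Dia r is false.
Satisfying worlds: none.

none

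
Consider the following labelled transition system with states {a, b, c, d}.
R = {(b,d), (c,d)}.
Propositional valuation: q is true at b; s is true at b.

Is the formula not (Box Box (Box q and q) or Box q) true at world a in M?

No

At a: Box Box (Box q and q) or Box q is true, so not (Box Box (Box q and q) or Box q) is false.
  At a: Box Box (Box q and q) is true, Box q is true, so Box Box (Box q and q) or Box q is true.
    At a: no accessible worlds, so Box Box (Box q and q) holds vacuously.
    At a: no accessible worlds, so Box q holds vacuously.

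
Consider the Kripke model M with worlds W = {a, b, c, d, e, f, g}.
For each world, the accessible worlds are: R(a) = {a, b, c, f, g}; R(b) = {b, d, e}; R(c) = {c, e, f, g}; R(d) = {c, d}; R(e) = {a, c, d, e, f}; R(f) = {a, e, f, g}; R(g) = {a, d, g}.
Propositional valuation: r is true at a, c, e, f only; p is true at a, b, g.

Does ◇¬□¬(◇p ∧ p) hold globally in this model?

Let φ = ◇¬□¬(◇p ∧ p). Evaluate φ at each world:
  a (successors {a, b, c, f, g}): φ is true.
  b (successors {b, d, e}): φ is true.
  c (successors {c, e, f, g}): φ is true.
  d (successors {c, d}): φ is true.
  e (successors {a, c, d, e, f}): φ is true.
  f (successors {a, e, f, g}): φ is true.
  g (successors {a, d, g}): φ is true.
For instance, at g:
  At g: ◇¬□¬(◇p ∧ p) requires ¬□¬(◇p ∧ p) at some successor in {a, d, g}.
    ¬□¬(◇p ∧ p) holds at a, so ◇¬□¬(◇p ∧ p) is true at g.
      At a: □¬(◇p ∧ p) is false, so ¬□¬(◇p ∧ p) is true.

Yes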